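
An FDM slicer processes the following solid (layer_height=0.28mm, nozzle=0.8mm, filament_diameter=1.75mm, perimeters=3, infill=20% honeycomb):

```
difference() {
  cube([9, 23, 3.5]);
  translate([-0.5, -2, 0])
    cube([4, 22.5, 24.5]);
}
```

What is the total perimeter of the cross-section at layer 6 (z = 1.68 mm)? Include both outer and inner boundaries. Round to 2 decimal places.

64.00 mm

At z = 1.68 mm: the cube is present — its section is the full 9×23 rectangle (perimeter 64.00 mm); the 4×22.5 cube at (-0.5, -2) contributes its full rectangle (perimeter 53.00 mm); Subtracting the remaining from the first: starting from the 9×23 cube, the 4×22.5 cube at (-0.5, -2) partially overlaps it — only the 71.75 mm² overlap (of its 90.00 mm²) is removed, clipping the outline — boundary = 64.00 mm. Overall, the cross-section is a single solid region. Total boundary length (outer) = 64.00 mm.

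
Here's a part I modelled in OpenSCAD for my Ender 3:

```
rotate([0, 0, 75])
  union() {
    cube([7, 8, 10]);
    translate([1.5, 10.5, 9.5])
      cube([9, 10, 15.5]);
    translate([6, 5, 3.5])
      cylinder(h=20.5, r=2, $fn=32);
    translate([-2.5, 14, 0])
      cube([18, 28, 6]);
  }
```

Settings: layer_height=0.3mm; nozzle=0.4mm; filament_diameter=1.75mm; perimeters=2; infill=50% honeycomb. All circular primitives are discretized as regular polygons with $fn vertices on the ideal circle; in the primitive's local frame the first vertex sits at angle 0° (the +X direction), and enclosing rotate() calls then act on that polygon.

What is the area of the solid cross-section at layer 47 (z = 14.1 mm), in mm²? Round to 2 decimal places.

At z = 14.1 mm: the cube is absent (z outside [0, 10]); the 9×10 cube at (1.5, 10.5) contributes its full rectangle (area 90.00 mm²); the cylinder at (6, 5): section is a regular 32-gon, circumradius r=2 (area = (32/2)·2.000²·sin(360°/32) = 12.49 mm²); the cube at (-2.5, 14) does not reach this height (z outside [0, 6]); Combining (union): the 2 present regions are separate (no shared area or edge), so areas and boundary lengths simply add and each stays a separate island — area = 102.49 mm²; (rotated 75° about Z; rotation is an isometry so areas/perimeters/island counts are preserved). Overall, the cross-section has 2 separate islands. Net area = 102.49 mm².

102.49 mm²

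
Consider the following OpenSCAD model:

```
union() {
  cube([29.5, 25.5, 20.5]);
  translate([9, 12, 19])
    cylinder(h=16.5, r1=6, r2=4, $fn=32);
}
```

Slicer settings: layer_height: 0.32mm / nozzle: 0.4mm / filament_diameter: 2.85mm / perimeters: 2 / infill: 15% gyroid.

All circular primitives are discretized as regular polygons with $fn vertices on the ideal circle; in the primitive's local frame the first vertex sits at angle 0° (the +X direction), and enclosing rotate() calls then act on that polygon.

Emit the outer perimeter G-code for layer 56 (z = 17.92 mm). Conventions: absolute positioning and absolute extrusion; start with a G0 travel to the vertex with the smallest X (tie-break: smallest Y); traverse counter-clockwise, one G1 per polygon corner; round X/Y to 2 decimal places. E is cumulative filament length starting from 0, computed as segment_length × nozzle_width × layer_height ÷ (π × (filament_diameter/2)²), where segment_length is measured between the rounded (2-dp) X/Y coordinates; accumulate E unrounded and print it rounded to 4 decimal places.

G0 X0.00 Y0.00 Z17.92
G1 X29.50 Y0.00 E0.5919
G1 X29.50 Y25.50 E1.1036
G1 X0.00 Y25.50 E1.6955
G1 X0.00 Y0.00 E2.2071

At z = 17.92 mm: the cube (footprint 29.5×25.5) is included at this height; the cone at (9, 12) is not intersected at this z (z outside [19, 35.5]); Merging all regions: only the 29.5×25.5 cube is present, so the union is just that shape — 1 connected region. The outline is a single polygon with 4 vertices. Extrusion per mm of travel: 0.4 × 0.32 / (π × 1.425²) = 0.020065. Accumulating E over each segment gives final E = 2.2071.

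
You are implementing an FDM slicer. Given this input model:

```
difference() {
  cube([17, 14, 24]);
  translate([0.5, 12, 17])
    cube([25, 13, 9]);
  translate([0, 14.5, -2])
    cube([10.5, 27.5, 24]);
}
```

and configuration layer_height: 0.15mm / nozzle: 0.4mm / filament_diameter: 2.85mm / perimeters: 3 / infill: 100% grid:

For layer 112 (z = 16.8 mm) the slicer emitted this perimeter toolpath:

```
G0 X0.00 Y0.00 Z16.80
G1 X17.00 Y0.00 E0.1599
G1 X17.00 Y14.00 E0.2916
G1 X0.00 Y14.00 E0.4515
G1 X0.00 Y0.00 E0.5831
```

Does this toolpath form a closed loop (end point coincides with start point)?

Start point (G0): (0.00, 0.00). End point (last G1): the path returns to the start — closed.

yes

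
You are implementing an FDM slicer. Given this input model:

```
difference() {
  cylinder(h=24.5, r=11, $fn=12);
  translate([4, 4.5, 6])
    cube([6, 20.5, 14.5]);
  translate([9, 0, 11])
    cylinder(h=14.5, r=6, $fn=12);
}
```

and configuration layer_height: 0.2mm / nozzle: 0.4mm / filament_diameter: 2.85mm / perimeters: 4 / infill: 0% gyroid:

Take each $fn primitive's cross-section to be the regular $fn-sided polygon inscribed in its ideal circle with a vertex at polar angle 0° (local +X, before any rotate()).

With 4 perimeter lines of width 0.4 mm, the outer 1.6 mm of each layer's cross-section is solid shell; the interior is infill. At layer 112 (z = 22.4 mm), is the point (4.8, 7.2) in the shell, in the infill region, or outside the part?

infill

At z = 22.4 mm: the r=11 cylinder contributes a regular 12-gon of circumradius 11; the cube at (4, 4.5) is not intersected at this z (z outside [6, 20.5]); the r=6 cylinder at (9, 0) contributes a regular 12-gon of circumradius 6; Subtracting the remaining from the first: starting from the r=11 cylinder, the r=6 cylinder at (9, 0) partially overlaps it — only the 68.17 mm² overlap (of its 108.00 mm²) is removed, clipping the outline — 1 connected region. Overall, the cross-section is a single solid region. The nearest boundary edge runs (5.50, 9.53)→(9.04, 5.99); distance from the point to it = 2.14 mm. The point is inside the cross-section and 2.14 mm from the nearest boundary — more than the 1.6 mm shell width (4 × 0.4), so it's in the infill interior.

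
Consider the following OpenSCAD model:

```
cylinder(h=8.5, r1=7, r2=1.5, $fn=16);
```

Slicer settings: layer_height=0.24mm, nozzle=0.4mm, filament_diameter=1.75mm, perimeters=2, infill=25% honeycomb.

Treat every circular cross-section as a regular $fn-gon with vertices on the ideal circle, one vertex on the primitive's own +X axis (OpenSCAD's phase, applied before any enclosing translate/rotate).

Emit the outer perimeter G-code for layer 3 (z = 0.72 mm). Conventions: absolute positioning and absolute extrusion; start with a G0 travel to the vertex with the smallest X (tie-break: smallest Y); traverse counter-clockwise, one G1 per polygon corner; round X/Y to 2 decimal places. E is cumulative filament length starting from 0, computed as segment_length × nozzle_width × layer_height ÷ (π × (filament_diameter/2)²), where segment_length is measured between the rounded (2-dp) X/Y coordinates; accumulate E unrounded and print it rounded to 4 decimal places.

G0 X-6.53 Y0.00 Z0.72
G1 X-6.04 Y-2.50 E0.1017
G1 X-4.62 Y-4.62 E0.2035
G1 X-2.50 Y-6.04 E0.3054
G1 X0.00 Y-6.53 E0.4070
G1 X2.50 Y-6.04 E0.5087
G1 X4.62 Y-4.62 E0.6106
G1 X6.04 Y-2.50 E0.7124
G1 X6.53 Y0.00 E0.8141
G1 X6.04 Y2.50 E0.9158
G1 X4.62 Y4.62 E1.0176
G1 X2.50 Y6.04 E1.1194
G1 X0.00 Y6.53 E1.2211
G1 X-2.50 Y6.04 E1.3228
G1 X-4.62 Y4.62 E1.4246
G1 X-6.04 Y2.50 E1.5265
G1 X-6.53 Y0.00 E1.6282

At z = 0.72 mm: the cone: at t=0.085 of its height the radius interpolates to r₁+(r₂−r₁)t = 6.534, giving a regular 16-gon of that circumradius. The outline is a single polygon with 16 vertices. Extrusion per mm of travel: 0.4 × 0.24 / (π × 0.875²) = 0.039912. Accumulating E over each segment gives final E = 1.6282.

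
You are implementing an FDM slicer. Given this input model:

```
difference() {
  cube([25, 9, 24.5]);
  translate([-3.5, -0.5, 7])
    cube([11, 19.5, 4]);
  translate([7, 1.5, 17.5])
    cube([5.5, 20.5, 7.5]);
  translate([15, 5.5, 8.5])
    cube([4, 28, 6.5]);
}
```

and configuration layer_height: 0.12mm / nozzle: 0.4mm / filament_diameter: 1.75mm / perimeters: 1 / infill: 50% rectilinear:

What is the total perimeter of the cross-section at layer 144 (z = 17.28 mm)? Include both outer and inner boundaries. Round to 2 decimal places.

At z = 17.28 mm: the cube is present — its section is the full 25×9 rectangle (perimeter 68.00 mm); the cube at (-3.5, -0.5) does not reach this height (z outside [7, 11]); the cube at (7, 1.5) is absent (z outside [17.5, 25]); the cube at (15, 5.5) is absent (z outside [8.5, 15]); Subtracting the remaining from the first: none of the subtracted shapes is present at this height, so the 25×9 cube is unchanged — boundary = 68.00 mm. Overall, the cross-section is a single solid region. Total boundary length (outer) = 68.00 mm.

68.00 mm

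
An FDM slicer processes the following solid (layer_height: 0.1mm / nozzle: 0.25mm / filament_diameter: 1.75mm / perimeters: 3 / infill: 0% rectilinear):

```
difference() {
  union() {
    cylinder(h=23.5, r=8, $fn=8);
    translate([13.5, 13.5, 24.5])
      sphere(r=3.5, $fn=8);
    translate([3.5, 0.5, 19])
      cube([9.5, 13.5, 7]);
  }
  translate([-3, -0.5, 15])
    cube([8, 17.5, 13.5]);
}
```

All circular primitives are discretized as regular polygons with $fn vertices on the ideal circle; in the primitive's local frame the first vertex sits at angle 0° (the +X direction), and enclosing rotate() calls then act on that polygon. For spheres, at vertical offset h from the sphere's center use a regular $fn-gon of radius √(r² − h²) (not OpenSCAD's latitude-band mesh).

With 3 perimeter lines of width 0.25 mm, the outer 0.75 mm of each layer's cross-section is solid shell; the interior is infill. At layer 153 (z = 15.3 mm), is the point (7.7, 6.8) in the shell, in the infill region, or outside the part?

outside

At z = 15.3 mm: the r=8 cylinder contributes a regular 8-gon of circumradius 8; the sphere at (13.5, 13.5) is absent (|z−center|=9.200 > r=3.5); the cube at (3.5, 0.5) is absent (z outside [19, 26]); Taking the union: only the r=8 cylinder is present, so the union is just that shape — 1 connected region; the cube at (-3, -0.5) is present — its section is the full 8×17.5 rectangle; Taking the first minus the rest: starting from that combined region, the 8×17.5 cube at (-3, -0.5) partially overlaps it — only the 60.96 mm² overlap (of its 140.00 mm²) is removed, clipping the outline — 1 connected region. Overall, the cross-section is a single solid region. The nearest boundary edge runs (5.66, 5.66)→(8.00, 0.00); distance from the point to it = 2.34 mm. The point is not inside any of the regions above, so it lies outside the cross-section (2.34 mm from the nearest boundary).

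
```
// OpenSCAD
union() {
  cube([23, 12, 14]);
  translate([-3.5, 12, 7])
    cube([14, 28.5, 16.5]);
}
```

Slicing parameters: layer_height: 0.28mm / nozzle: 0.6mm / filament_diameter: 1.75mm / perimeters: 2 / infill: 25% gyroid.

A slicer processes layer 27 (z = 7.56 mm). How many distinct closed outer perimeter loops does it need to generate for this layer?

At z = 7.56 mm: the cube (footprint 23×12) is included at this height; the cube at (-3.5, 12) is present — its section is the full 14×28.5 rectangle; Merging all regions: the 2 present regions share edge segments without overlapping in area, so areas simply add but the touching pieces fuse into one outline (the shared edge portions become interior and drop out of the boundary) — 1 connected region. The result has 1 disconnected region.

1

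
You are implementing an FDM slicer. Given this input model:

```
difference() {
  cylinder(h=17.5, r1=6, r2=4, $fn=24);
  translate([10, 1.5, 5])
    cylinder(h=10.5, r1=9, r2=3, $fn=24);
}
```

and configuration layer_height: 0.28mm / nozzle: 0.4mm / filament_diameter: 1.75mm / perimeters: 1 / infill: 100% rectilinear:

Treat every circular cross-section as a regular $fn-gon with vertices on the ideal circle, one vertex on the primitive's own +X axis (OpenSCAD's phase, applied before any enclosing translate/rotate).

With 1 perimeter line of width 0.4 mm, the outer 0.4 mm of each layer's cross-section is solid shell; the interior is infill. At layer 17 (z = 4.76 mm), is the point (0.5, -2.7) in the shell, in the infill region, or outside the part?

At z = 4.76 mm: the cone: at t=0.272 of its height the radius interpolates to r₁+(r₂−r₁)t = 5.456, giving a regular 24-gon of that circumradius; the cone at (10, 1.5) is not intersected at this z (z outside [5, 15.5]); After the difference (first − rest): none of the subtracted shapes is present at this height, so the cone is unchanged — 1 connected region. Overall, the cross-section is a single solid region. The nearest boundary edge runs (-0.00, -5.46)→(1.41, -5.27); distance from the point to it = 2.67 mm. The point is inside the cross-section and 2.67 mm from the nearest boundary — more than the 0.4 mm shell width (1 × 0.4), so it's in the infill interior.

infill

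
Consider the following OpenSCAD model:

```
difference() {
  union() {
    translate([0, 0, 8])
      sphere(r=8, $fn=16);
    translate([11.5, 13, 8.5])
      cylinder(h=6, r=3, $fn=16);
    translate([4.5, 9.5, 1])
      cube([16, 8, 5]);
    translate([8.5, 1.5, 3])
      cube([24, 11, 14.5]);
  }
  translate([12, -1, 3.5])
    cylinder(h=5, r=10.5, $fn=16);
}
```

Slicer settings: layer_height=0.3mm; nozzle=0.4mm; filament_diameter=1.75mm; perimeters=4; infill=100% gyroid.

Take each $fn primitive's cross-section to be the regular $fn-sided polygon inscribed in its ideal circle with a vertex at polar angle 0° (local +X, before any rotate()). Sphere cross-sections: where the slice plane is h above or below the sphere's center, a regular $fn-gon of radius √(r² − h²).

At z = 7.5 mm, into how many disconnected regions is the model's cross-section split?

2

At z = 7.5 mm: the r=8 sphere slices to a regular 16-gon of circumradius 7.984 (√(r²−h²) with h=0.5 from center); the cylinder at (11.5, 13) is not intersected at this z (z outside [8.5, 14.5]); the cube at (4.5, 9.5) does not reach this height (z outside [1, 6]); the 24×11 cube at (8.5, 1.5) contributes its full rectangle; Merging all regions: the 2 present regions are separate (no shared area or edge), so areas and boundary lengths simply add and each stays a separate island — 2 connected regions; the r=10.5 cylinder at (12, -1) contributes a regular 16-gon of circumradius 10.5; After the difference (first − rest): starting from the result so far, the r=10.5 cylinder at (12, -1) partially overlaps it — only the 143.58 mm² overlap (of its 337.53 mm²) is removed, clipping the outline — 2 connected regions. The result has 2 disconnected regions.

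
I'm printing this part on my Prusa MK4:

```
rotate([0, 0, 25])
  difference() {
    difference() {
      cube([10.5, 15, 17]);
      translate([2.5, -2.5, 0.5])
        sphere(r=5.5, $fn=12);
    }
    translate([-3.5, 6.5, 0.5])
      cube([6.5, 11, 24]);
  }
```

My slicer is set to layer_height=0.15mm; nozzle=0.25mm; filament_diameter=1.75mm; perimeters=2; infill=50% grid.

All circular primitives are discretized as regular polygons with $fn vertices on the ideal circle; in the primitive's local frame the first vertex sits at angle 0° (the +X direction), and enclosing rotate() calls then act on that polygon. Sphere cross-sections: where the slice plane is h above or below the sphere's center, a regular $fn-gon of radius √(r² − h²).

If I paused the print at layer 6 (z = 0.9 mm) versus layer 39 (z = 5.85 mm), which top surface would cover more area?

Layer 6 (z = 0.9): the 10.5×15 cube contributes its full rectangle (area 157.50 mm²); the sphere at (2.5, -2.5): section is a regular 12-gon, circumradius = √(r²−h²) = √(5.5²−0.4²) = 5.485 (area = (12/2)·5.485²·sin(360°/12) = 90.27 mm²); Taking the first minus the rest: starting from the 10.5×15 cube (157.50 mm²), the r=5.5 sphere at (2.5, -2.5) partially overlaps it — only the 16.32 mm² overlap (of its 90.27 mm²) is removed, clipping the outline — area = 141.18 mm²; the 6.5×11 cube at (-3.5, 6.5) contributes its full rectangle (area 71.50 mm²); After the difference (first − rest): starting from that combined region (141.18 mm²), the 6.5×11 cube at (-3.5, 6.5) partially overlaps it — only the 25.50 mm² overlap (of its 71.50 mm²) is removed, clipping the outline — area = 115.68 mm²; (rotated 25° about Z; rotation is an isometry so areas/perimeters/island counts are preserved). So its area = 115.68 mm². Layer 39 (z = 5.85): the cube (footprint 10.5×15) is included at this height (area 157.50 mm²); the r=5.5 sphere at (2.5, -2.5) slices to a regular 12-gon of circumradius 1.276 (√(r²−h²) with h=5.35 from center) (area = (12/2)·1.276²·sin(360°/12) = 4.88 mm²); Subtracting the remaining from the first: starting from the 10.5×15 cube (157.50 mm²), the r=5.5 sphere at (2.5, -2.5) misses the remaining region (no effect) — area = 157.50 mm²; the cube at (-3.5, 6.5) is present — its section is the full 6.5×11 rectangle (area 71.50 mm²); After the difference (first − rest): starting from that combined region (157.50 mm²), the 6.5×11 cube at (-3.5, 6.5) partially overlaps it — only the 25.50 mm² overlap (of its 71.50 mm²) is removed, clipping the outline — area = 132.00 mm²; (whole slice rotated 25° about Z — lengths, areas and connectivity unchanged). So its area = 132.00 mm². Layer 39 is larger (132.00 vs 115.68 mm²).

layer 39 (z = 5.85 mm)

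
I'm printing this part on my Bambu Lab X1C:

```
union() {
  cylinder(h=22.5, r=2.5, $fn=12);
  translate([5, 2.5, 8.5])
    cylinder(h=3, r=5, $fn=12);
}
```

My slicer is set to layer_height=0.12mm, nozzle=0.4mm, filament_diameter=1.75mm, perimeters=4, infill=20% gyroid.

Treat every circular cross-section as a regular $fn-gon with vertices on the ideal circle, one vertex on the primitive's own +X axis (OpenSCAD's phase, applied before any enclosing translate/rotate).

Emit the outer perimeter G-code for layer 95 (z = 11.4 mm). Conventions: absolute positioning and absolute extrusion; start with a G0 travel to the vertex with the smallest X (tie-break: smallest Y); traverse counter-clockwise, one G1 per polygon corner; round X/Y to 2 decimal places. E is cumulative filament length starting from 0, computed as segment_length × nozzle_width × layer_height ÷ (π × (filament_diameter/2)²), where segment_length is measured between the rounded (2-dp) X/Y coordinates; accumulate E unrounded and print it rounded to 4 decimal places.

At z = 11.4 mm: the cylinder: section is a regular 12-gon, circumradius r=2.5; the r=5 cylinder at (5, 2.5) gives a regular 12-gon of circumradius 5 (constant along its height); Taking the union: the regions partially overlap (shared area 5.16 mm²), so overlapping operands fuse into one piece — 1 connected region. The outline is a single polygon with 19 vertices. Extrusion per mm of travel: 0.4 × 0.12 / (π × 0.875²) = 0.019956. Accumulating E over each segment gives final E = 0.7328.

G0 X-2.50 Y0.00 Z11.40
G1 X-2.17 Y-1.25 E0.0258
G1 X-1.25 Y-2.17 E0.0518
G1 X0.00 Y-2.50 E0.0776
G1 X1.25 Y-2.17 E0.1034
G1 X2.04 Y-1.37 E0.1258
G1 X2.50 Y-1.83 E0.1388
G1 X5.00 Y-2.50 E0.1904
G1 X7.50 Y-1.83 E0.2421
G1 X9.33 Y0.00 E0.2937
G1 X10.00 Y2.50 E0.3454
G1 X9.33 Y5.00 E0.3970
G1 X7.50 Y6.83 E0.4487
G1 X5.00 Y7.50 E0.5003
G1 X2.50 Y6.83 E0.5520
G1 X0.67 Y5.00 E0.6036
G1 X0.00 Y2.50 E0.6553
G1 X-1.25 Y2.17 E0.6811
G1 X-2.17 Y1.25 E0.7070
G1 X-2.50 Y0.00 E0.7328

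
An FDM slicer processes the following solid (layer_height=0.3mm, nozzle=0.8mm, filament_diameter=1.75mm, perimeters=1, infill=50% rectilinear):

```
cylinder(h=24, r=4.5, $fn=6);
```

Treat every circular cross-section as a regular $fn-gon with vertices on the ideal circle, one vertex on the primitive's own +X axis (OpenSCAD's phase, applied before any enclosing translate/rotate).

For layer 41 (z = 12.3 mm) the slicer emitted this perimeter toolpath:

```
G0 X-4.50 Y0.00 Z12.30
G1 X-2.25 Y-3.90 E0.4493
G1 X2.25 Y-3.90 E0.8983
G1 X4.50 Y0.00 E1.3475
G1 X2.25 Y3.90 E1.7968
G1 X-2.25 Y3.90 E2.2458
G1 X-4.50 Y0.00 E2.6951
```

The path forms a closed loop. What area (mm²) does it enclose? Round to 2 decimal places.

Apply the shoelace formula to the sequence of (X, Y) vertices; enclosed area = 52.65 mm².

52.65 mm²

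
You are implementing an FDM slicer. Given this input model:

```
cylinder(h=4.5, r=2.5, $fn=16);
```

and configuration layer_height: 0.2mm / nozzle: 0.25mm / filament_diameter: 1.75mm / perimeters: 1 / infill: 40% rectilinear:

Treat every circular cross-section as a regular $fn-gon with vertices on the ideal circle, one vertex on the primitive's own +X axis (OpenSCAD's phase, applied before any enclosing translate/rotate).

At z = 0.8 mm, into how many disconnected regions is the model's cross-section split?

At z = 0.8 mm: the r=2.5 cylinder gives a regular 16-gon of circumradius 2.5 (constant along its height). The result has 1 disconnected region.

1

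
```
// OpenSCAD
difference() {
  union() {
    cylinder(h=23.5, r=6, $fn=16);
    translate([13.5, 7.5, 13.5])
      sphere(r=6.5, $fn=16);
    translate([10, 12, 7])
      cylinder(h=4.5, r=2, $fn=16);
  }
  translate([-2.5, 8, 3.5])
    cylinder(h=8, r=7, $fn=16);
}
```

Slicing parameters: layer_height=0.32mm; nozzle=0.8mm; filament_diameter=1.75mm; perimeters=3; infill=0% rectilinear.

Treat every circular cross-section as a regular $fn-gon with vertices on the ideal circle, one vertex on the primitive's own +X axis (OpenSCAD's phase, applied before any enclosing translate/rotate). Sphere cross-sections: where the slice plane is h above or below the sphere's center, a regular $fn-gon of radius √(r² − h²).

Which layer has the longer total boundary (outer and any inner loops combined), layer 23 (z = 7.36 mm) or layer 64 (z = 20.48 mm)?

layer 23 (z = 7.36 mm)

Layer 23 (z = 7.36): the cylinder: section is a regular 16-gon, circumradius r=6 (perimeter = 2·16·6.000·sin(180°/16) = 37.46 mm); the r=6.5 sphere at (13.5, 7.5) contributes a regular 16-gon of circumradius √(6.5²−6.14²) = 2.133 (perimeter = 2·16·2.133·sin(180°/16) = 13.32 mm); the r=2 cylinder at (10, 12) gives a regular 16-gon of circumradius 2 (constant along its height) (perimeter = 2·16·2.000·sin(180°/16) = 12.49 mm); Combining (union): the 3 present regions are separate (no shared area or edge), so areas and boundary lengths simply add and each stays a separate island — boundary = 63.26 mm; the cylinder at (-2.5, 8): section is a regular 16-gon, circumradius r=7 (perimeter = 2·16·7.000·sin(180°/16) = 43.70 mm); After the difference (first − rest): starting from the result so far, the r=7 cylinder at (-2.5, 8) partially overlaps it — only the 29.88 mm² overlap (of its 150.01 mm²) is removed, clipping the outline — boundary = 62.64 mm. So its perimeter = 62.64 mm. Layer 64 (z = 20.48): the cylinder: section is a regular 16-gon, circumradius r=6 (perimeter = 2·16·6.000·sin(180°/16) = 37.46 mm); the sphere at (13.5, 7.5) is absent (|z−center|=6.980 > r=6.5); the cylinder at (10, 12) is absent (z outside [7, 11.5]); Combining (union): only the r=6 cylinder is present, so the union is just that shape — boundary = 37.46 mm; the cylinder at (-2.5, 8) is not intersected at this z (z outside [3.5, 11.5]); Subtracting the remaining from the first: none of the subtracted shapes is present at this height, so that combined region is unchanged — boundary = 37.46 mm. So its perimeter = 37.46 mm. Layer 23 is larger (62.64 vs 37.46 mm).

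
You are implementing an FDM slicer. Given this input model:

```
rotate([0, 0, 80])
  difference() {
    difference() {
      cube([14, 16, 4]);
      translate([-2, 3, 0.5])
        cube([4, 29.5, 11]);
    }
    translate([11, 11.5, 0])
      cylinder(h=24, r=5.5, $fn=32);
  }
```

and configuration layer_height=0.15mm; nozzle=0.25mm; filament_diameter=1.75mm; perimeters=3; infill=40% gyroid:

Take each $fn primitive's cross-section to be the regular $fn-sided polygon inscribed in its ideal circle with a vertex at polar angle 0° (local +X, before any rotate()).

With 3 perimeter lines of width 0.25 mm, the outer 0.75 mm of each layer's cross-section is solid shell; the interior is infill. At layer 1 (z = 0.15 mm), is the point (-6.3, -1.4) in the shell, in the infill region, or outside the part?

At z = 0.15 mm: the cube (footprint 14×16) is included at this height; the cube at (-2, 3) is not intersected at this z (z outside [0.5, 11.5]); Taking the first minus the rest: none of the subtracted shapes is present at this height, so the 14×16 cube is unchanged — 1 connected region; the cylinder at (11, 11.5): section is a regular 32-gon, circumradius r=5.5; Taking the first minus the rest: starting from the result so far, the r=5.5 cylinder at (11, 11.5) partially overlaps it — only the 74.20 mm² overlap (of its 94.42 mm²) is removed, clipping the outline — 1 connected region; (rotated 80° about Z; rotation is an isometry so areas/perimeters/island counts are preserved). Overall, the cross-section is a single solid region. Undo the 80° rotation: the query point maps to (-2.473, 5.961) in the un-rotated model frame. The nearest boundary edge runs (0.00, 0.00)→(0.00, 16.00); distance from the point to it = 2.47 mm. The point is not inside any of the regions above, so it lies outside the cross-section (2.47 mm from the nearest boundary).

outside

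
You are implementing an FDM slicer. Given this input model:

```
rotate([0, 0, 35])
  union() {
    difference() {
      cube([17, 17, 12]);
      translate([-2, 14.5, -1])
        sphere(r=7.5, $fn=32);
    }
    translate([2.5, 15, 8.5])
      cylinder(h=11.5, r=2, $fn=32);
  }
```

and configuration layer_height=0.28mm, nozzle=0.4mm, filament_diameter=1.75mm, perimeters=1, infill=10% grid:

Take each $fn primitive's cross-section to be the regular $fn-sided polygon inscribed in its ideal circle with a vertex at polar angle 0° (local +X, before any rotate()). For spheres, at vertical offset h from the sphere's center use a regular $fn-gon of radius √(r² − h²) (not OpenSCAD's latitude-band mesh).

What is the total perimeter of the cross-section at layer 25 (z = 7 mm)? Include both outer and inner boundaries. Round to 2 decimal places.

68.00 mm

At z = 7 mm: the cube is present — its section is the full 17×17 rectangle (perimeter 68.00 mm); the sphere at (-2, 14.5) is not intersected at this z (|z−center|=8.000 > r=7.5); Subtracting the remaining from the first: none of the subtracted shapes is present at this height, so the 17×17 cube is unchanged — boundary = 68.00 mm; the cylinder at (2.5, 15) is not intersected at this z (z outside [8.5, 20]); Combining (union): only the result so far is present, so the union is just that shape — boundary = 68.00 mm; (rotated 35° about Z; rotation is an isometry so areas/perimeters/island counts are preserved). Overall, the cross-section is a single solid region. Total boundary length (outer) = 68.00 mm.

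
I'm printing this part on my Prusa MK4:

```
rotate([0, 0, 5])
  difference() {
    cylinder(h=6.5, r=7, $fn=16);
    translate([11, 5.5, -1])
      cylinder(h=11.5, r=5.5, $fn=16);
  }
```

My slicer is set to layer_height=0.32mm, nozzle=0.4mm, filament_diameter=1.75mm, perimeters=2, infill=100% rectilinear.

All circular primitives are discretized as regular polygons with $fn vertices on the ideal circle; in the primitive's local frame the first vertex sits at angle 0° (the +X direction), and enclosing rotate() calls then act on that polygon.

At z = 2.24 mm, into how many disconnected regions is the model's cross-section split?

At z = 2.24 mm: the r=7 cylinder contributes a regular 16-gon of circumradius 7; the r=5.5 cylinder at (11, 5.5) contributes a regular 16-gon of circumradius 5.5; Taking the first minus the rest: starting from the r=7 cylinder, the r=5.5 cylinder at (11, 5.5) partially overlaps it — only the 0.06 mm² overlap (of its 92.61 mm²) is removed, clipping the outline — 1 connected region; (rotated 5° about Z; rotation is an isometry so areas/perimeters/island counts are preserved). The result has 1 disconnected region.

1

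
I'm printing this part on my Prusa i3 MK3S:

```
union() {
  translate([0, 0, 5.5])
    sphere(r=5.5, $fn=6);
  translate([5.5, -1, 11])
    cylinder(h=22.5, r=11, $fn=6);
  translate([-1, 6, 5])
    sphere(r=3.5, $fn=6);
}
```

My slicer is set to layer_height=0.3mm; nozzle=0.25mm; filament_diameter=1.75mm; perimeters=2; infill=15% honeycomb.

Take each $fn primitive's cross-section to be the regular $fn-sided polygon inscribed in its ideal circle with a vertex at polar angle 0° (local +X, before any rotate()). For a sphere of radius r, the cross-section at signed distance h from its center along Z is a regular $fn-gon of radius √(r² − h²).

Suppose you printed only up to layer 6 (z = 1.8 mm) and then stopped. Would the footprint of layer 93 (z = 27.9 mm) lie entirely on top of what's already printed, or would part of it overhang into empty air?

Compare the two slices. At z = 1.8: the r=5.5 sphere contributes a regular 6-gon of circumradius √(5.5²−3.7²) = 4.069 (area = (6/2)·4.069²·sin(360°/6) = 43.02 mm²); the cylinder at (5.5, -1) is absent (z outside [11, 33.5]); the r=3.5 sphere at (-1, 6) slices to a regular 6-gon of circumradius 1.418 (√(r²−h²) with h=3.2 from center) (area = (6/2)·1.418²·sin(360°/6) = 5.22 mm²); Merging all regions: the 2 present regions are separate (no shared area or edge), so areas and boundary lengths simply add and each stays a separate island — area = 48.25 mm². At z = 27.9: the sphere is absent (|z−center|=22.400 > r=5.5); the r=11 cylinder at (5.5, -1) gives a regular 6-gon of circumradius 11 (constant along its height) (area = (6/2)·11.000²·sin(360°/6) = 314.37 mm²); the sphere at (-1, 6) does not reach this height (|z−center|=22.900 > r=3.5); Taking the union: only the r=11 cylinder at (5.5, -1) is present, so the union is just that shape — area = 314.37 mm². Checking containment: at z = 27.9 the cross-section extends beyond the z = 1.8 cross-section by about 267.70 mm².

part overhangs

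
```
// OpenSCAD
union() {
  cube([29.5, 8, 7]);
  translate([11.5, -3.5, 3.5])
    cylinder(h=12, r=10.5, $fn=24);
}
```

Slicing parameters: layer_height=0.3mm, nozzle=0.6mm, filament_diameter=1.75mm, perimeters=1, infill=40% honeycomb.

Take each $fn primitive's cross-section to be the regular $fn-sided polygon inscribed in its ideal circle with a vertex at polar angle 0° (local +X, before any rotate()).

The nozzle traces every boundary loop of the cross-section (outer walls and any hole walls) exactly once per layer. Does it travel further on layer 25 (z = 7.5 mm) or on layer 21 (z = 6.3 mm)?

Layer 25 (z = 7.5): the cube is not intersected at this z (z outside [0, 7]); the r=10.5 cylinder at (11.5, -3.5) gives a regular 24-gon of circumradius 10.5 (constant along its height) (perimeter = 2·24·10.500·sin(180°/24) = 65.79 mm); Taking the union: only the r=10.5 cylinder at (11.5, -3.5) is present, so the union is just that shape — boundary = 65.79 mm. So its perimeter = 65.79 mm. Layer 21 (z = 6.3): the cube (footprint 29.5×8) is included at this height (perimeter 75.00 mm); the r=10.5 cylinder at (11.5, -3.5) gives a regular 24-gon of circumradius 10.5 (constant along its height) (perimeter = 2·24·10.500·sin(180°/24) = 65.79 mm); Taking the union: the regions partially overlap (shared area 99.49 mm²), so the edge portions inside another operand are dropped and the merged outline is re-measured after clipping — boundary = 95.43 mm. So its perimeter = 95.43 mm. Layer 21 is larger (95.43 vs 65.79 mm).

layer 21 (z = 6.3 mm)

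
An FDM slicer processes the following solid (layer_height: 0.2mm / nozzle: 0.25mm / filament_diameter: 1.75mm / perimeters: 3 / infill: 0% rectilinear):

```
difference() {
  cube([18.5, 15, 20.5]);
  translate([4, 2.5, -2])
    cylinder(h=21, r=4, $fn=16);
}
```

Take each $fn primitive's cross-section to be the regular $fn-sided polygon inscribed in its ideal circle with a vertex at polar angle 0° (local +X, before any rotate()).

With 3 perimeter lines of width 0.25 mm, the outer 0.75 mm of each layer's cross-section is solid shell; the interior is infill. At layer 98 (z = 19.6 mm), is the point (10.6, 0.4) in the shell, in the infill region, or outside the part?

At z = 19.6 mm: the cube is present — its section is the full 18.5×15 rectangle; the cylinder at (4, 2.5) is not intersected at this z (z outside [-2, 19]); Subtracting the remaining from the first: none of the subtracted shapes is present at this height, so the 18.5×15 cube is unchanged — 1 connected region. Overall, the cross-section is a single solid region. The nearest boundary edge runs (0.00, 0.00)→(18.50, 0.00); distance from the point to it = 0.40 mm. The point is inside the cross-section, 0.40 mm from the nearest boundary — within the 0.75 mm shell band (3 × 0.25).

shell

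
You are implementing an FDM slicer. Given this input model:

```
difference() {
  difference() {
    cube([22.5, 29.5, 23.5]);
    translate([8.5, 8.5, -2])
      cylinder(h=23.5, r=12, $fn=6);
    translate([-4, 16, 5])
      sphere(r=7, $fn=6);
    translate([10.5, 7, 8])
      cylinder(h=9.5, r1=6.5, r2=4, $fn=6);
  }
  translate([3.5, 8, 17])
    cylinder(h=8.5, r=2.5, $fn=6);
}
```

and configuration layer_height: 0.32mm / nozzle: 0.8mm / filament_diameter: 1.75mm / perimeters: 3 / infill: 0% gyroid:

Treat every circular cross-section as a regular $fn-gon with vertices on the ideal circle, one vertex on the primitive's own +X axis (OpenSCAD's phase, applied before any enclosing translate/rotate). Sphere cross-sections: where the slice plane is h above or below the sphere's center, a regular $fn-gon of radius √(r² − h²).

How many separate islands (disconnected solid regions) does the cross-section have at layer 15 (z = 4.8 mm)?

2

At z = 4.8 mm: the cube (footprint 22.5×29.5) is included at this height; the cylinder at (8.5, 8.5): section is a regular 6-gon, circumradius r=12; the sphere at (-4, 16): section is a regular 6-gon, circumradius = √(r²−h²) = √(7²−0.2²) = 6.997; the cone at (10.5, 7) is not intersected at this z (z outside [8, 17.5]); Taking the first minus the rest: starting from the 22.5×29.5 cube, the r=12 cylinder at (8.5, 8.5) partially overlaps it — only the 328.13 mm² overlap (of its 374.12 mm²) is removed, clipping the outline; the r=7 sphere at (-4, 16) partially overlaps it — only the 6.34 mm² overlap (of its 127.20 mm²) is removed, clipping the outline — 2 connected regions; the cylinder at (3.5, 8) is not intersected at this z (z outside [17, 25.5]); After the difference (first − rest): none of the subtracted shapes is present at this height, so that combined region is unchanged — 2 connected regions. Overall, the cross-section has 2 separate islands. Island count = 2.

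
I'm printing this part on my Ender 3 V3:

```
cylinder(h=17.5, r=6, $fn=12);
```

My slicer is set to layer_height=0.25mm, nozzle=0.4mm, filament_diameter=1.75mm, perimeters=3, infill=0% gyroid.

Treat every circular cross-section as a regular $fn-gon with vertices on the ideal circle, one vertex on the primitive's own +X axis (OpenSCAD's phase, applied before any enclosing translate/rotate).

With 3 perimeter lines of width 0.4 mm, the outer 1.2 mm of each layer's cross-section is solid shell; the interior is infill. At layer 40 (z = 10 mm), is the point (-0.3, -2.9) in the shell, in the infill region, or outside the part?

infill

At z = 10 mm: the cylinder: section is a regular 12-gon, circumradius r=6. Overall, the cross-section is a single solid region. The nearest boundary edge runs (-3.00, -5.20)→(-0.00, -6.00); distance from the point to it = 2.92 mm. The point is inside the cross-section and 2.92 mm from the nearest boundary — more than the 1.2 mm shell width (3 × 0.4), so it's in the infill interior.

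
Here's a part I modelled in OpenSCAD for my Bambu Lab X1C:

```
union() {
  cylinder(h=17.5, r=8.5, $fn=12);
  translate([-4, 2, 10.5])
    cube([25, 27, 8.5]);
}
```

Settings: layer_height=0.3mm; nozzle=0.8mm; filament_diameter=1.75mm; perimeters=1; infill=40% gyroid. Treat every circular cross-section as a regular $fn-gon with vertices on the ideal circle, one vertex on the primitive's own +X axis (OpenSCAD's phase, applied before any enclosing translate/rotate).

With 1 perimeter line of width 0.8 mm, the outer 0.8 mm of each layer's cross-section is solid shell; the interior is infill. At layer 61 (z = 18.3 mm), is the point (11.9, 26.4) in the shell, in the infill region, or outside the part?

infill

At z = 18.3 mm: the cylinder is not intersected at this z (z outside [0, 17.5]); the cube at (-4, 2) is present — its section is the full 25×27 rectangle; Taking the union: only the 25×27 cube at (-4, 2) is present, so the union is just that shape — 1 connected region. Overall, the cross-section is a single solid region. The nearest boundary edge runs (21.00, 29.00)→(-4.00, 29.00); distance from the point to it = 2.60 mm. The point is inside the cross-section and 2.60 mm from the nearest boundary — more than the 0.8 mm shell width (1 × 0.8), so it's in the infill interior.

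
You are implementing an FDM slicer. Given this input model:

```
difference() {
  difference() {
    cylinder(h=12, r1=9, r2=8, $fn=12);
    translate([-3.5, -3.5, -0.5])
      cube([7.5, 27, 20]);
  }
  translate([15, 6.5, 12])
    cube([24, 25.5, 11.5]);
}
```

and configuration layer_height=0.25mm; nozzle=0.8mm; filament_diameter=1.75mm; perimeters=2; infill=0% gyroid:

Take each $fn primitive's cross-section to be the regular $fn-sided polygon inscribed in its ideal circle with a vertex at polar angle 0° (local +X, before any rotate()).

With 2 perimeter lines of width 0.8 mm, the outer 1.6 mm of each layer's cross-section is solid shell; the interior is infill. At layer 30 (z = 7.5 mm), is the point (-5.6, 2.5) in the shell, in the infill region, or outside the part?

At z = 7.5 mm: the cone: at t=0.625 of its height the radius interpolates to r₁+(r₂−r₁)t = 8.375, giving a regular 12-gon of that circumradius; the cube at (-3.5, -3.5) (footprint 7.5×27) is included at this height; After the difference (first − rest): starting from the cone, the 7.5×27 cube at (-3.5, -3.5) partially overlaps it — only the 85.28 mm² overlap (of its 202.50 mm²) is removed, clipping the outline — 1 connected region; the cube at (15, 6.5) is absent (z outside [12, 23.5]); Subtracting the remaining from the first: none of the subtracted shapes is present at this height, so the result so far is unchanged — 1 connected region. Overall, the cross-section is a single solid region. The nearest boundary edge runs (-8.38, 0.00)→(-7.25, 4.19); distance from the point to it = 2.03 mm. The point is inside the cross-section and 2.03 mm from the nearest boundary — more than the 1.6 mm shell width (2 × 0.8), so it's in the infill interior.

infill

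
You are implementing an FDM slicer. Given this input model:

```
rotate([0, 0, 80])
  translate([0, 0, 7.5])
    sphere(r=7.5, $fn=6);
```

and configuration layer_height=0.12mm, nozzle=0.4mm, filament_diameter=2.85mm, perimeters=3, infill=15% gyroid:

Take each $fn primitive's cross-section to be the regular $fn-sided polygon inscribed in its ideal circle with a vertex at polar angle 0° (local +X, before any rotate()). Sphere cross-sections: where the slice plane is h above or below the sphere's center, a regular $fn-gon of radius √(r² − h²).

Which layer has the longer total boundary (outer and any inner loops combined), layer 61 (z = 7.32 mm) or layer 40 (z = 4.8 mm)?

Layer 61 (z = 7.32): the sphere: section is a regular 6-gon, circumradius = √(r²−h²) = √(7.5²−0.18²) = 7.498 (perimeter = 2·6·7.498·sin(180°/6) = 44.99 mm); (whole slice rotated 80° about Z — lengths, areas and connectivity unchanged). So its perimeter = 44.99 mm. Layer 40 (z = 4.8): the sphere: section is a regular 6-gon, circumradius = √(r²−h²) = √(7.5²−2.7²) = 6.997 (perimeter = 2·6·6.997·sin(180°/6) = 41.98 mm); (whole slice rotated 80° about Z — lengths, areas and connectivity unchanged). So its perimeter = 41.98 mm. Layer 61 is larger (44.99 vs 41.98 mm).

layer 61 (z = 7.32 mm)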